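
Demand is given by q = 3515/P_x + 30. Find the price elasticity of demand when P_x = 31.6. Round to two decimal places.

-0.79

At P_x = 31.6, q = 141.2342.
dq/dP_x = −3515/P_x² = −3.5201.
Point elasticity E = (dq/dP_x)·(P_x/q) = -3.5201 × 31.6/141.2342 ≈ -0.79.
|E| < 1, so demand is inelastic at this price.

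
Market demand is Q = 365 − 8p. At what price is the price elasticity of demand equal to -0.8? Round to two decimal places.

20.28

Set −bp/(a − bp) = −0.8 ⇒ bp = 0.8(a − bp) ⇒ bp(1+0.8) = 0.8·a.
p = 0.8·365/(8·1.8) ≈ 20.28.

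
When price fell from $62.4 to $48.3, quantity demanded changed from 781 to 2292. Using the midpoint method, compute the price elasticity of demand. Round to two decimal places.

-3.86

%ΔQ = (2292 − 781)/[(781 + 2292)/2] = 1511/1536.5 ≈ 0.9834.
%Δp = (48.3 − 62.4)/[(62.4 + 48.3)/2] = -14.1/55.35 ≈ -0.2547.
Arc elasticity E = %ΔQ/%Δp ≈ 0.9834/-0.2547 ≈ -3.86.
|E| > 1: demand is elastic over this range.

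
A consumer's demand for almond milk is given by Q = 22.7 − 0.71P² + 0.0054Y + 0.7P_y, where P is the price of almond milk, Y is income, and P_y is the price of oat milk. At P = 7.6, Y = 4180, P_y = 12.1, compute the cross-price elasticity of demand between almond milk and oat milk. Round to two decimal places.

Evaluating quantity at (P, Y, P_y) gives Q = 22.7 − 0.71(7.6)² + 0.0054(4180) + 0.7(12.1) = 22.7 − 41.0096 + 22.572 + 8.47 = 12.7324.
∂Q/∂P_y = +0.7, so E_xy = 0.7·(12.1/12.7324) ≈ 0.67.
E_xy > 0: the goods are substitutes.

0.67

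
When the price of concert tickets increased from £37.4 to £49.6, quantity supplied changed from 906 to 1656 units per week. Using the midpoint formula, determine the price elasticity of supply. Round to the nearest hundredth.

2.09

%ΔQ = (1656 − 906)/[(906 + 1656)/2] = 750/1281 ≈ 0.5855.
%ΔP = (49.6 − 37.4)/[(37.4 + 49.6)/2] = 12.2/43.5 ≈ 0.2805.
Arc elasticity E = %ΔQ/%ΔP ≈ 0.5855/0.2805 ≈ 2.09.
|E| > 1: supply is elastic over this range.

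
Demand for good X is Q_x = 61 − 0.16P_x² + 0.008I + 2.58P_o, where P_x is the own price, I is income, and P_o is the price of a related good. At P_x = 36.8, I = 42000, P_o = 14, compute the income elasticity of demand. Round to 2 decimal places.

1.55

Evaluating quantity at (P_x, I, P_o) gives Q_x = 61 − 0.16(36.8)² + 0.008(42000) + 2.58(14) = 61 − 216.6784 + 336 + 36.12 = 216.4416.
∂Q_x/∂I = +0.008, so E_I = 0.008·(42000/216.4416) ≈ 1.55.
E_I > 1: normal good (luxury).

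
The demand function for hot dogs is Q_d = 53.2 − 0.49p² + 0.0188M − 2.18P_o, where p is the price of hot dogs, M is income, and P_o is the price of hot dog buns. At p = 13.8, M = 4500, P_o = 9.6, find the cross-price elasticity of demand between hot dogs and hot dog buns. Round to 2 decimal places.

First evaluate Q_d: 53.2 − 0.49(13.8)² + 0.0188(4500) − 2.18(9.6) = 53.2 − 93.3156 + 84.6 − 20.928 = 23.5564.
∂Q_d/∂P_o = −2.18, so E_xy = -2.18·(9.6/23.5564) ≈ -0.89.
E_xy < 0: the goods are complements.

-0.89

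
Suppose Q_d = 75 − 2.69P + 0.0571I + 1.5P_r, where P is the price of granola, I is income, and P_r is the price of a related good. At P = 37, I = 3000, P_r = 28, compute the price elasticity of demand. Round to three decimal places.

-0.527

At the given point, Q_d = 75 − 2.69(37) + 0.0571(3000) + 1.5(28) = 75 − 99.53 + 171.3 + 42 = 188.77.
∂Q_d/∂P = −2.69, so E_p = (−2.69)·(37/188.77) ≈ -0.527.
|E_p| < 1: demand is inelastic.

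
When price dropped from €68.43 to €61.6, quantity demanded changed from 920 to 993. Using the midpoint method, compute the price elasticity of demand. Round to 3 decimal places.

-0.726

%Δq = (993 − 920)/[(920 + 993)/2] = 73/956.5 ≈ 0.0763.
%Δp = (61.6 − 68.43)/[(68.43 + 61.6)/2] = -6.83/65.015 ≈ -0.1051.
Arc elasticity E = %Δq/%Δp ≈ 0.0763/-0.1051 ≈ -0.726.
|E| < 1: demand is inelastic over this range.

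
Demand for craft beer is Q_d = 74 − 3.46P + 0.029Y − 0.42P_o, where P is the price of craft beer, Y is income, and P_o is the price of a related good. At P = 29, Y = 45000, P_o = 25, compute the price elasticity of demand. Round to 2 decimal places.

First evaluate Q_d: 74 − 3.46(29) + 0.029(45000) − 0.42(25) = 74 − 100.34 + 1305 − 10.5 = 1268.16.
∂Q_d/∂P = −3.46, so E_p = (−3.46)·(29/1268.16) ≈ -0.08.
|E_p| < 1: demand is inelastic.

-0.08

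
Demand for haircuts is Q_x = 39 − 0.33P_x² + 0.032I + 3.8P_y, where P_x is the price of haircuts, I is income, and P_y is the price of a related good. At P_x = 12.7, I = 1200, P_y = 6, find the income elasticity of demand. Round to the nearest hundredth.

At the given point, Q_x = 39 − 0.33(12.7)² + 0.032(1200) + 3.8(6) = 39 − 53.2257 + 38.4 + 22.8 = 46.9743.
∂Q_x/∂I = +0.032, so E_I = 0.032·(1200/46.9743) ≈ 0.82.
E_I ∈ (0,1): normal good (necessity).

0.82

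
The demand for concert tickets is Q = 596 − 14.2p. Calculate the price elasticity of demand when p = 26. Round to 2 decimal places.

At p = 26, Q = 226.8.
dQ/dp = −14.2.
Point elasticity E = (dQ/dp)·(p/Q) = -14.2 × 26/226.8 ≈ -1.63.
|E| > 1, so demand is elastic at this price.

-1.63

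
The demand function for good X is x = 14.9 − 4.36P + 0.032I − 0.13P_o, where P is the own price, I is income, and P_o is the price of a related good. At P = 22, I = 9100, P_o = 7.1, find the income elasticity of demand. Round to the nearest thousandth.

Substituting, x = 14.9 − 4.36(22) + 0.032(9100) − 0.13(7.1) = 14.9 − 95.92 + 291.2 − 0.923 = 209.257.
∂x/∂I = +0.032, so E_I = 0.032·(9100/209.257) ≈ 1.392.
E_I > 1: normal good (luxury).

1.392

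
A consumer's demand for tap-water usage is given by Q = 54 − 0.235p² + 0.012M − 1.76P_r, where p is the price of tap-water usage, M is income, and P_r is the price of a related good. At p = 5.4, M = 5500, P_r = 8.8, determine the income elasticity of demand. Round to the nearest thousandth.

Evaluating quantity at (p, M, P_r) gives Q = 54 − 0.235(5.4)² + 0.012(5500) − 1.76(8.8) = 54 − 6.8526 + 66 − 15.488 = 97.6594.
∂Q/∂M = +0.012, so E_I = 0.012·(5500/97.6594) ≈ 0.676.
E_I ∈ (0,1): normal good (necessity).

0.676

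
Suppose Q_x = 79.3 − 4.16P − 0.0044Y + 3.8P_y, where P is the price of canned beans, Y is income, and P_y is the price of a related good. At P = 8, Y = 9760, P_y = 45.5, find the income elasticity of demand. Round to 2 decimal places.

-0.24

First evaluate Q_x: 79.3 − 4.16(8) − 0.0044(9760) + 3.8(45.5) = 79.3 − 33.28 − 42.944 + 172.9 = 175.976.
∂Q_x/∂Y = −0.0044, so E_I = -0.0044·(9760/175.976) ≈ -0.24.
E_I < 0: inferior good.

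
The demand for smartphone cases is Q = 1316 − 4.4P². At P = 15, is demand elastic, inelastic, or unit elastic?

elastic

At P = 15, Q = 326.
dQ/dP = −2·4.4·P = −132.
Point elasticity E = (dQ/dP)·(P/Q) = -132 × 15/326 ≈ -6.074.
|E| ≈ 6.074 > 1, so demand is elastic.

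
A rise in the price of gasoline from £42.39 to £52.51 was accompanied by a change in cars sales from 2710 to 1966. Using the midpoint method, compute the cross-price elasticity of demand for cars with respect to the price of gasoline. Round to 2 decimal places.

%ΔQ_x = (1966 − 2710)/[(2710+1966)/2] = -744/2338 ≈ -0.3182.
%ΔP_y = (52.51 − 42.39)/[(42.39+52.51)/2] ≈ 0.2133.
E_xy = -0.3182/0.2133 ≈ -1.49.
E_xy < 0, so cars and gasoline are complements.

-1.49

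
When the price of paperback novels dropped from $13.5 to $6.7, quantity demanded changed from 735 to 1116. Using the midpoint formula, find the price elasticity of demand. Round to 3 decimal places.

%ΔQ = (1116 − 735)/[(735 + 1116)/2] = 381/925.5 ≈ 0.4117.
%ΔP = (6.7 − 13.5)/[(13.5 + 6.7)/2] = -6.8/10.1 ≈ -0.6733.
Arc elasticity E = %ΔQ/%ΔP ≈ 0.4117/-0.6733 ≈ -0.611.
|E| < 1: demand is inelastic over this range.

-0.611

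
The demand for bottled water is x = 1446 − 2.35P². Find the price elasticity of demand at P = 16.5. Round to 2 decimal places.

At P = 16.5, x = 806.2125.
dx/dP = −2·2.35·P = −77.55.
Point elasticity E = (dx/dP)·(P/x) = -77.55 × 16.5/806.2125 ≈ -1.59.
|E| > 1, so demand is elastic at this price.

-1.59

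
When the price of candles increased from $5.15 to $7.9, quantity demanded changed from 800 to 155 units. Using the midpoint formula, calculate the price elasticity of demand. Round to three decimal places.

-3.205

%Δq = (155 − 800)/[(800 + 155)/2] = -645/477.5 ≈ -1.3508.
%Δp = (7.9 − 5.15)/[(5.15 + 7.9)/2] = 2.75/6.525 ≈ 0.4215.
Arc elasticity E = %Δq/%Δp ≈ -1.3508/0.4215 ≈ -3.205.
|E| > 1: demand is elastic over this range.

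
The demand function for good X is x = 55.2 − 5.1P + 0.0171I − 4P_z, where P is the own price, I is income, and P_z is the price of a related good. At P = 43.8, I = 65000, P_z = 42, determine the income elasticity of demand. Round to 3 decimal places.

Substituting, x = 55.2 − 5.1(43.8) + 0.0171(65000) − 4(42) = 55.2 − 223.38 + 1111.5 − 168 = 775.32.
∂x/∂I = +0.0171, so E_I = 0.0171·(65000/775.32) ≈ 1.434.
E_I > 1: normal good (luxury).

1.434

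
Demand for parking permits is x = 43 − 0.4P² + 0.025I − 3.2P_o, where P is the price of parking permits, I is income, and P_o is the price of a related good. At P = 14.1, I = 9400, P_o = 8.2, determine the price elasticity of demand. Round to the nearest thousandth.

First evaluate x: 43 − 0.4(14.1)² + 0.025(9400) − 3.2(8.2) = 43 − 79.524 + 235 − 26.24 = 172.236.
∂x/∂P = −2·0.4·P = -11.28, so E_p = -11.28·(14.1/172.236) ≈ -0.923.
|E_p| < 1: demand is inelastic.

-0.923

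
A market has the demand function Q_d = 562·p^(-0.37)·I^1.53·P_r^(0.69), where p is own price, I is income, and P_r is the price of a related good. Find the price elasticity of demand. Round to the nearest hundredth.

-0.37

For a Cobb–Douglas (constant-elasticity) form Q_d = A·p^α·…, the elasticity with respect to p equals the exponent α at every point.
Here the exponent on p is -0.37, so the price elasticity of demand is -0.37.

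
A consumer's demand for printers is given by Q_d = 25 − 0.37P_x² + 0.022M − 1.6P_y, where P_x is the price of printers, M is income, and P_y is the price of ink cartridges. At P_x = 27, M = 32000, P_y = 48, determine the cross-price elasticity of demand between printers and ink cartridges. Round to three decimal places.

First evaluate Q_d: 25 − 0.37(27)² + 0.022(32000) − 1.6(48) = 25 − 269.73 + 704 − 76.8 = 382.47.
∂Q_d/∂P_y = −1.6, so E_xy = -1.6·(48/382.47) ≈ -0.201.
E_xy < 0: the goods are complements.

-0.201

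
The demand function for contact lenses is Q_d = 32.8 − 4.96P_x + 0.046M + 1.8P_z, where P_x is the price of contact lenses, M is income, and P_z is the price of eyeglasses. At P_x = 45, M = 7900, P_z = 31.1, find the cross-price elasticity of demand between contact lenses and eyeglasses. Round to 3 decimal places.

Evaluating quantity at (P_x, M, P_z) gives Q_d = 32.8 − 4.96(45) + 0.046(7900) + 1.8(31.1) = 32.8 − 223.2 + 363.4 + 55.98 = 228.98.
∂Q_d/∂P_z = +1.8, so E_xy = 1.8·(31.1/228.98) ≈ 0.244.
E_xy > 0: the goods are substitutes.

0.244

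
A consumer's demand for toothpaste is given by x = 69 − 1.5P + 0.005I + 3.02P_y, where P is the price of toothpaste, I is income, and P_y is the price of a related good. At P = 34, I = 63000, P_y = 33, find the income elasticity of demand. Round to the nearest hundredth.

First evaluate x: 69 − 1.5(34) + 0.005(63000) + 3.02(33) = 69 − 51 + 315 + 99.66 = 432.66.
∂x/∂I = +0.005, so E_I = 0.005·(63000/432.66) ≈ 0.73.
E_I ∈ (0,1): normal good (necessity).

0.73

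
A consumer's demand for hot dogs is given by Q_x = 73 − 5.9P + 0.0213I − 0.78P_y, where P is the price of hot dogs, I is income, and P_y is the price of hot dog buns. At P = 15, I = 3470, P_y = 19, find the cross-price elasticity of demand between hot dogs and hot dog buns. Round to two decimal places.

Substituting, Q_x = 73 − 5.9(15) + 0.0213(3470) − 0.78(19) = 73 − 88.5 + 73.911 − 14.82 = 43.591.
∂Q_x/∂P_y = −0.78, so E_xy = -0.78·(19/43.591) ≈ -0.34.
E_xy < 0: the goods are complements.

-0.34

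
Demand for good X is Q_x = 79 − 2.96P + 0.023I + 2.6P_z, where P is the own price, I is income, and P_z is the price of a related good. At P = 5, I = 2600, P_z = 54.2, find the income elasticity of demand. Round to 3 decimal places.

Evaluating quantity at (P, I, P_z) gives Q_x = 79 − 2.96(5) + 0.023(2600) + 2.6(54.2) = 79 − 14.8 + 59.8 + 140.92 = 264.92.
∂Q_x/∂I = +0.023, so E_I = 0.023·(2600/264.92) ≈ 0.226.
E_I ∈ (0,1): normal good (necessity).

0.226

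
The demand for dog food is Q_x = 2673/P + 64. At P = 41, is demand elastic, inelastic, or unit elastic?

At P = 41, Q_x = 129.1951.
dQ_x/dP = −2673/P² = −1.5901.
Point elasticity E = (dQ_x/dP)·(P/Q_x) = -1.5901 × 41/129.1951 ≈ -0.505.
|E| ≈ 0.505 < 1, so demand is inelastic.

inelastic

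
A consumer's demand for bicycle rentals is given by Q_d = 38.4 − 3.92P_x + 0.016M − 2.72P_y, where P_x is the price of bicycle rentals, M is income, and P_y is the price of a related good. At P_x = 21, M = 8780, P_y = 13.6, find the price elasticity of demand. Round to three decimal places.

First evaluate Q_d: 38.4 − 3.92(21) + 0.016(8780) − 2.72(13.6) = 38.4 − 82.32 + 140.48 − 36.992 = 59.568.
∂Q_d/∂P_x = −3.92, so E_p = (−3.92)·(21/59.568) ≈ -1.382.
|E_p| > 1: demand is elastic.

-1.382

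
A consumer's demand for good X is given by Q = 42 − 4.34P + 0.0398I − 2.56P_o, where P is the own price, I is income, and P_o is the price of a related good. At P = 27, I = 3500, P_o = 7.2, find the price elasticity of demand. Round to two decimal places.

Substituting, Q = 42 − 4.34(27) + 0.0398(3500) − 2.56(7.2) = 42 − 117.18 + 139.3 − 18.432 = 45.688.
∂Q/∂P = −4.34, so E_p = (−4.34)·(27/45.688) ≈ -2.56.
|E_p| > 1: demand is elastic.

-2.56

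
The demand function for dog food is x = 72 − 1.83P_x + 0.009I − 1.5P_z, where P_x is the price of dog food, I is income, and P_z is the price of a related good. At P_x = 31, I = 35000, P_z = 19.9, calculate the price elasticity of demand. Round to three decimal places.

-0.189

Evaluating quantity at (P_x, I, P_z) gives x = 72 − 1.83(31) + 0.009(35000) − 1.5(19.9) = 72 − 56.73 + 315 − 29.85 = 300.42.
∂x/∂P_x = −1.83, so E_p = (−1.83)·(31/300.42) ≈ -0.189.
|E_p| < 1: demand is inelastic.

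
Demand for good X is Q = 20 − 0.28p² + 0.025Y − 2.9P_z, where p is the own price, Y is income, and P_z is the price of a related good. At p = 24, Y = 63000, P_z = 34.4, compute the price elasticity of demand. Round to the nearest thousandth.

-0.242

Substituting, Q = 20 − 0.28(24)² + 0.025(63000) − 2.9(34.4) = 20 − 161.28 + 1575 − 99.76 = 1333.96.
∂Q/∂p = −2·0.28·p = -13.44, so E_p = -13.44·(24/1333.96) ≈ -0.242.
|E_p| < 1: demand is inelastic.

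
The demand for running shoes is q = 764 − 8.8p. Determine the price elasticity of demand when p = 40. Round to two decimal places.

At p = 40, q = 412.
dq/dp = −8.8.
Point elasticity E = (dq/dp)·(p/q) = -8.8 × 40/412 ≈ -0.85.
|E| < 1, so demand is inelastic at this price.

-0.85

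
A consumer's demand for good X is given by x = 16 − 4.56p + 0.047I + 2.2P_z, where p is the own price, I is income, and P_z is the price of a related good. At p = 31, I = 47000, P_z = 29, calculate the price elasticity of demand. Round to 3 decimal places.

First evaluate x: 16 − 4.56(31) + 0.047(47000) + 2.2(29) = 16 − 141.36 + 2209 + 63.8 = 2147.44.
∂x/∂p = −4.56, so E_p = (−4.56)·(31/2147.44) ≈ -0.066.
|E_p| < 1: demand is inelastic.

-0.066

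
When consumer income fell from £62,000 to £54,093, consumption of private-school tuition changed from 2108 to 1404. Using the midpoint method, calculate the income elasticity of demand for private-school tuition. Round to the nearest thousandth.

2.943

%ΔQ = (1404 − 2108)/[(2108+1404)/2] = -704/1756 ≈ -0.4009.
%ΔM = (54,093 − 62,000)/[(62,000+54,093)/2] = -7907/58046.5 ≈ -0.1362.
E_I = %ΔQ/%ΔM ≈ 2.943.
E_I > 1: normal good (luxury).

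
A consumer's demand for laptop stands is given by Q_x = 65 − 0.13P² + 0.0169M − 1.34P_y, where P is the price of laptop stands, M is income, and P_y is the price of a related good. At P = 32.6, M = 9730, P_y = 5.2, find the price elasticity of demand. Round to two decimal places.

First evaluate Q_x: 65 − 0.13(32.6)² + 0.0169(9730) − 1.34(5.2) = 65 − 138.1588 + 164.437 − 6.968 = 84.3102.
∂Q_x/∂P = −2·0.13·P = -8.476, so E_p = -8.476·(32.6/84.3102) ≈ -3.28.
|E_p| > 1: demand is elastic.

-3.28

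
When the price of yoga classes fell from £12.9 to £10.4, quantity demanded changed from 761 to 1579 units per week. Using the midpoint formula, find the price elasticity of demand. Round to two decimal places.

-3.26

%ΔQ = (1579 − 761)/[(761 + 1579)/2] = 818/1170 ≈ 0.6991.
%ΔP = (10.4 − 12.9)/[(12.9 + 10.4)/2] = -2.5/11.65 ≈ -0.2146.
Arc elasticity E = %ΔQ/%ΔP ≈ 0.6991/-0.2146 ≈ -3.26.
|E| > 1: demand is elastic over this range.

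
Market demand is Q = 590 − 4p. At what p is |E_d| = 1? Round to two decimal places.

73.75

For linear demand Q = a − bp, E = −bp/(a − bp). |E| = 1 ⇒ bp = a − bp ⇒ p = a/(2b).
p = 590/(2·4) = 73.75.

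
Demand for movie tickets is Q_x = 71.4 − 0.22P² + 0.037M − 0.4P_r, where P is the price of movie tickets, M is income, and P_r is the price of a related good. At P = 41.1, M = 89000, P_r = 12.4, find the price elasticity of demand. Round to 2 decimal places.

Q_x = 71.4 − 0.22(41.1)² + 0.037(89000) − 0.4(12.4) = 71.4 − 371.6262 + 3293 − 4.96 = 2987.8138.
∂Q_x/∂P = −2·0.22·P = -18.084, so E_p = -18.084·(41.1/2987.8138) ≈ -0.25.
|E_p| < 1: demand is inelastic.

-0.25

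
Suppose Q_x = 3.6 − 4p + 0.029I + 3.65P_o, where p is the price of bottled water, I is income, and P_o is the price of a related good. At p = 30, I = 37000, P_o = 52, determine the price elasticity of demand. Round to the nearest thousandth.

Substituting, Q_x = 3.6 − 4(30) + 0.029(37000) + 3.65(52) = 3.6 − 120 + 1073 + 189.8 = 1146.4.
∂Q_x/∂p = −4, so E_p = (−4)·(30/1146.4) ≈ -0.105.
|E_p| < 1: demand is inelastic.

-0.105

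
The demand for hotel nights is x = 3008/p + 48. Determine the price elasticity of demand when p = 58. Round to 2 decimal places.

-0.52

At p = 58, x = 99.8621.
dx/dp = −3008/p² = −0.8942.
Point elasticity E = (dx/dp)·(p/x) = -0.8942 × 58/99.8621 ≈ -0.52.
|E| < 1, so demand is inelastic at this price.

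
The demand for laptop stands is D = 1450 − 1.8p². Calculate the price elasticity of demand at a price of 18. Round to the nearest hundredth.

-1.35

At p = 18, D = 866.8.
dD/dp = −2·1.8·p = −64.8.
Point elasticity E = (dD/dp)·(p/D) = -64.8 × 18/866.8 ≈ -1.35.
|E| > 1, so demand is elastic at this price.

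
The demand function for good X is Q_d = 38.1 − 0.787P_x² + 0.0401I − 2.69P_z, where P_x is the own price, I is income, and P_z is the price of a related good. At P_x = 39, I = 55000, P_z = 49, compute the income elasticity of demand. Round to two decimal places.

2.41

At the given point, Q_d = 38.1 − 0.787(39)² + 0.0401(55000) − 2.69(49) = 38.1 − 1197.027 + 2205.5 − 131.81 = 914.763.
∂Q_d/∂I = +0.0401, so E_I = 0.0401·(55000/914.763) ≈ 2.41.
E_I > 1: normal good (luxury).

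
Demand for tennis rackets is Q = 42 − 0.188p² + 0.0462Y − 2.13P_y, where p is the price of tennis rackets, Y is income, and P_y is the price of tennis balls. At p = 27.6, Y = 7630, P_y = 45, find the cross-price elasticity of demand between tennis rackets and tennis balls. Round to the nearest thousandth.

-0.617

Q = 42 − 0.188(27.6)² + 0.0462(7630) − 2.13(45) = 42 − 143.2109 + 352.506 − 95.85 = 155.4451.
∂Q/∂P_y = −2.13, so E_xy = -2.13·(45/155.4451) ≈ -0.617.
E_xy < 0: the goods are complements.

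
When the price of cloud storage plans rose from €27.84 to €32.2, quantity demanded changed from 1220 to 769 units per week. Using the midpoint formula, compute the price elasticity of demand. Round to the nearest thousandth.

-3.122

%ΔQ = (769 − 1220)/[(1220 + 769)/2] = -451/994.5 ≈ -0.4535.
%ΔP = (32.2 − 27.84)/[(27.84 + 32.2)/2] = 4.36/30.02 ≈ 0.1452.
Arc elasticity E = %ΔQ/%ΔP ≈ -0.4535/0.1452 ≈ -3.122.
|E| > 1: demand is elastic over this range.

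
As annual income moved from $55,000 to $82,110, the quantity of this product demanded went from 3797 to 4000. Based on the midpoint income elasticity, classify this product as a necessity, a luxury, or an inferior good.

necessity

%ΔQ = (4000 − 3797)/[(3797+4000)/2] = 203/3898.5 ≈ 0.0521.
%ΔI = (82,110 − 55,000)/[(55,000+82,110)/2] = 27110/68555 ≈ 0.3954.
E_I = %ΔQ/%ΔI ≈ 0.132.
E_I ∈ (0,1): normal good (necessity).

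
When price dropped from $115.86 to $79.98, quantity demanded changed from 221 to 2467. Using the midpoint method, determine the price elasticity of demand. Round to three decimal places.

-4.561

%Δq = (2467 − 221)/[(221 + 2467)/2] = 2246/1344 ≈ 1.6711.
%Δp = (79.98 − 115.86)/[(115.86 + 79.98)/2] = -35.88/97.92 ≈ -0.3664.
Arc elasticity E = %Δq/%Δp ≈ 1.6711/-0.3664 ≈ -4.561.
|E| > 1: demand is elastic over this range.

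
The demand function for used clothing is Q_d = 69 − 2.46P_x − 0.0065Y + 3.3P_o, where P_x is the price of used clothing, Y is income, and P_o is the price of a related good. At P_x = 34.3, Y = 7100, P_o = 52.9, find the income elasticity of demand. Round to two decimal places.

-0.41

At the given point, Q_d = 69 − 2.46(34.3) − 0.0065(7100) + 3.3(52.9) = 69 − 84.378 − 46.15 + 174.57 = 113.042.
∂Q_d/∂Y = −0.0065, so E_I = -0.0065·(7100/113.042) ≈ -0.41.
E_I < 0: inferior good.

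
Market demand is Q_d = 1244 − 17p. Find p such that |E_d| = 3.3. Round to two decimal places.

Set −bp/(a − bp) = −3.3 ⇒ bp = 3.3(a − bp) ⇒ bp(1+3.3) = 3.3·a.
p = 3.3·1244/(17·4.3) ≈ 56.16.

56.16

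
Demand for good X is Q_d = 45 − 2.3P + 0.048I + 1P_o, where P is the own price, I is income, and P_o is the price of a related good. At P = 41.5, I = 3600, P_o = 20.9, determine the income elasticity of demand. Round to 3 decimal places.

1.206

First evaluate Q_d: 45 − 2.3(41.5) + 0.048(3600) + 1(20.9) = 45 − 95.45 + 172.8 + 20.9 = 143.25.
∂Q_d/∂I = +0.048, so E_I = 0.048·(3600/143.25) ≈ 1.206.
E_I > 1: normal good (luxury).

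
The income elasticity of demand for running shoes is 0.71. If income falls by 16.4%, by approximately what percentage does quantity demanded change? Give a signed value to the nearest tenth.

%ΔQ ≈ E × %ΔI = (0.71) × (-16.4%) ≈ -11.6%.

-11.6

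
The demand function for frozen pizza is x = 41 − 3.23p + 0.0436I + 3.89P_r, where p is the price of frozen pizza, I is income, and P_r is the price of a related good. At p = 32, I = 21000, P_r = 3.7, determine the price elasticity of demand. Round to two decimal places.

x = 41 − 3.23(32) + 0.0436(21000) + 3.89(3.7) = 41 − 103.36 + 915.6 + 14.393 = 867.633.
∂x/∂p = −3.23, so E_p = (−3.23)·(32/867.633) ≈ -0.12.
|E_p| < 1: demand is inelastic.

-0.12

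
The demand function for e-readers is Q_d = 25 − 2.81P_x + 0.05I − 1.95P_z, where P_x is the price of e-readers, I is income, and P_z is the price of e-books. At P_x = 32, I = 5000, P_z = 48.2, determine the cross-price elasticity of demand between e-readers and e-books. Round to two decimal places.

First evaluate Q_d: 25 − 2.81(32) + 0.05(5000) − 1.95(48.2) = 25 − 89.92 + 250 − 93.99 = 91.09.
∂Q_d/∂P_z = −1.95, so E_xy = -1.95·(48.2/91.09) ≈ -1.03.
E_xy < 0: the goods are complements.

-1.03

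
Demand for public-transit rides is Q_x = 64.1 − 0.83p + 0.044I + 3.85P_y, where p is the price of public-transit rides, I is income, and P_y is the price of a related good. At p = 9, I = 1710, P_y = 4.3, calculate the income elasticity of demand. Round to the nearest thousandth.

Q_x = 64.1 − 0.83(9) + 0.044(1710) + 3.85(4.3) = 64.1 − 7.47 + 75.24 + 16.555 = 148.425.
∂Q_x/∂I = +0.044, so E_I = 0.044·(1710/148.425) ≈ 0.507.
E_I ∈ (0,1): normal good (necessity).

0.507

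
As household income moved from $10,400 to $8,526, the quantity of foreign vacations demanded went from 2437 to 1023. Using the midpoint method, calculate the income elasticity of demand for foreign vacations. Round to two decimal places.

4.13

%ΔQ = (1023 − 2437)/[(2437+1023)/2] = -1414/1730 ≈ -0.8173.
%ΔI = (8,526 − 10,400)/[(10,400+8,526)/2] = -1874/9463 ≈ -0.1980.
E_I = %ΔQ/%ΔI ≈ 4.13.
E_I > 1: normal good (luxury).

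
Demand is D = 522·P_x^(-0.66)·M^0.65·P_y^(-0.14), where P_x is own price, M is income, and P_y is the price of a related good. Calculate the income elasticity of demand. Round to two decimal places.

For a Cobb–Douglas (constant-elasticity) form D = A·M^α·…, the elasticity with respect to M equals the exponent α at every point.
Here the exponent on M is 0.65, so the income elasticity of demand is 0.65.

0.65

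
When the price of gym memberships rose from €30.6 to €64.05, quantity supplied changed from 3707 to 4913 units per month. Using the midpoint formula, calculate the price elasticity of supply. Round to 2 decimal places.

%Δq = (4913 − 3707)/[(3707 + 4913)/2] = 1206/4310 ≈ 0.2798.
%ΔP = (64.05 − 30.6)/[(30.6 + 64.05)/2] = 33.45/47.325 ≈ 0.7068.
Arc elasticity E = %Δq/%ΔP ≈ 0.2798/0.7068 ≈ 0.40.
|E| < 1: supply is inelastic over this range.

0.40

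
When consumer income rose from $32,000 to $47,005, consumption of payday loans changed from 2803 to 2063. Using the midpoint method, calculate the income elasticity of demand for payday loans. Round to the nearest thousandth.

-0.801

%ΔQ = (2063 − 2803)/[(2803+2063)/2] = -740/2433 ≈ -0.3042.
%ΔI = (47,005 − 32,000)/[(32,000+47,005)/2] = 15005/39502.5 ≈ 0.3798.
E_I = %ΔQ/%ΔI ≈ -0.801.
E_I < 0: inferior good.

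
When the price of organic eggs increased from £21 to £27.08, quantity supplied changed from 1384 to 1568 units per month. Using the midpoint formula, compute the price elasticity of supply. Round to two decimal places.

%ΔQ = (1568 − 1384)/[(1384 + 1568)/2] = 184/1476 ≈ 0.1247.
%ΔP = (27.08 − 21)/[(21 + 27.08)/2] = 6.08/24.04 ≈ 0.2529.
Arc elasticity E = %ΔQ/%ΔP ≈ 0.1247/0.2529 ≈ 0.49.
|E| < 1: supply is inelastic over this range.

0.49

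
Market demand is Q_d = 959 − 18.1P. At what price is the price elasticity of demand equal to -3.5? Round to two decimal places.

Set −bP/(a − bP) = −3.5 ⇒ bP = 3.5(a − bP) ⇒ bP(1+3.5) = 3.5·a.
P = 3.5·959/(18.1·4.5) ≈ 41.21.

41.21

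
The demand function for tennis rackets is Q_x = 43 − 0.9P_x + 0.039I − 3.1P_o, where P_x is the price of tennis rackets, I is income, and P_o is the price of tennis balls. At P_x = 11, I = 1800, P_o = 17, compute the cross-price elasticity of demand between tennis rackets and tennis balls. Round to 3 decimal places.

-1.042

At the given point, Q_x = 43 − 0.9(11) + 0.039(1800) − 3.1(17) = 43 − 9.9 + 70.2 − 52.7 = 50.6.
∂Q_x/∂P_o = −3.1, so E_xy = -3.1·(17/50.6) ≈ -1.042.
E_xy < 0: the goods are complements.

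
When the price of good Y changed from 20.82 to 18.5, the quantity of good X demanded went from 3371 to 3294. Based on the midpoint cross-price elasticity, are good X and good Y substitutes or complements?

%ΔQ_x = (3294 − 3371)/[(3371+3294)/2] = -77/3332.5 ≈ -0.0231.
%ΔP_y = (18.5 − 20.82)/[(20.82+18.5)/2] ≈ -0.1180.
E_xy = -0.0231/-0.1180 ≈ 0.196.
E_xy > 0, so the goods are substitutes.

substitutes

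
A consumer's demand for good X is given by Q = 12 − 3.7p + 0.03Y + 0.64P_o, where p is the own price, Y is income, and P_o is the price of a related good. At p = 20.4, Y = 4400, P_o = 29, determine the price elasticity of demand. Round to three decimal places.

Substituting, Q = 12 − 3.7(20.4) + 0.03(4400) + 0.64(29) = 12 − 75.48 + 132 + 18.56 = 87.08.
∂Q/∂p = −3.7, so E_p = (−3.7)·(20.4/87.08) ≈ -0.867.
|E_p| < 1: demand is inelastic.

-0.867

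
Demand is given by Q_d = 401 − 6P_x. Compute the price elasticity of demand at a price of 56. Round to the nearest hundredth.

-5.17

At P_x = 56, Q_d = 65.
dQ_d/dP_x = −6.
Point elasticity E = (dQ_d/dP_x)·(P_x/Q_d) = -6 × 56/65 ≈ -5.17.
|E| > 1, so demand is elastic at this price.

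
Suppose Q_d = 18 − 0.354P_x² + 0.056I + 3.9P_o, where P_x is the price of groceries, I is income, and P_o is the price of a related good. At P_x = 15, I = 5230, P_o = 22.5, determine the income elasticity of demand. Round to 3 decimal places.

0.918

Substituting, Q_d = 18 − 0.354(15)² + 0.056(5230) + 3.9(22.5) = 18 − 79.65 + 292.88 + 87.75 = 318.98.
∂Q_d/∂I = +0.056, so E_I = 0.056·(5230/318.98) ≈ 0.918.
E_I ∈ (0,1): normal good (necessity).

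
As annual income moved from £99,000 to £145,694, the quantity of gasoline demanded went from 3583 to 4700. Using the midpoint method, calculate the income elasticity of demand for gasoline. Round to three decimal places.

0.707

%ΔQ = (4700 − 3583)/[(3583+4700)/2] = 1117/4141.5 ≈ 0.2697.
%ΔI = (145,694 − 99,000)/[(99,000+145,694)/2] = 46694/122347 ≈ 0.3817.
E_I = %ΔQ/%ΔI ≈ 0.707.
E_I ∈ (0,1): normal good (necessity).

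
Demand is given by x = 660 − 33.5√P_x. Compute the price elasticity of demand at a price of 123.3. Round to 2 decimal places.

-0.65

At P_x = 123.3, x = 288.0142.
dx/dP_x = −33.5/(2√P_x) = −33.5/(2·11.1041).
Point elasticity E = (dx/dP_x)·(P_x/x) = -1.5085 × 123.3/288.0142 ≈ -0.65.
|E| < 1, so demand is inelastic at this price.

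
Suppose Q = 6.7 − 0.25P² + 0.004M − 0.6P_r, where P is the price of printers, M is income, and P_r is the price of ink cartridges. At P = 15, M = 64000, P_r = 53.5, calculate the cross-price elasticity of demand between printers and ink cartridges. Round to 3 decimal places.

-0.184

At the given point, Q = 6.7 − 0.25(15)² + 0.004(64000) − 0.6(53.5) = 6.7 − 56.25 + 256 − 32.1 = 174.35.
∂Q/∂P_r = −0.6, so E_xy = -0.6·(53.5/174.35) ≈ -0.184.
E_xy < 0: the goods are complements.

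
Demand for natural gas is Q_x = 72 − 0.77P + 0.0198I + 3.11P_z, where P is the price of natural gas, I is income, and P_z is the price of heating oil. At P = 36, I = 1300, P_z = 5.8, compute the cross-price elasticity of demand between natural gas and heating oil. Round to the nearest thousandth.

0.205

First evaluate Q_x: 72 − 0.77(36) + 0.0198(1300) + 3.11(5.8) = 72 − 27.72 + 25.74 + 18.038 = 88.058.
∂Q_x/∂P_z = +3.11, so E_xy = 3.11·(5.8/88.058) ≈ 0.205.
E_xy > 0: the goods are substitutes.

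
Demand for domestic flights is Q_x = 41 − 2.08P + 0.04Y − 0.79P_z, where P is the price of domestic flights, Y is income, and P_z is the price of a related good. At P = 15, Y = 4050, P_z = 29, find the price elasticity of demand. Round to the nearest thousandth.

-0.210

Evaluating quantity at (P, Y, P_z) gives Q_x = 41 − 2.08(15) + 0.04(4050) − 0.79(29) = 41 − 31.2 + 162 − 22.91 = 148.89.
∂Q_x/∂P = −2.08, so E_p = (−2.08)·(15/148.89) ≈ -0.210.
|E_p| < 1: demand is inelastic.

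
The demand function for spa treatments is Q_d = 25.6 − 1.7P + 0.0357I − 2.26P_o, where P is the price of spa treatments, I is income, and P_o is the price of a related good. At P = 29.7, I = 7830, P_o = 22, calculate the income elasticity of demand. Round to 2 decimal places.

1.36

Substituting, Q_d = 25.6 − 1.7(29.7) + 0.0357(7830) − 2.26(22) = 25.6 − 50.49 + 279.531 − 49.72 = 204.921.
∂Q_d/∂I = +0.0357, so E_I = 0.0357·(7830/204.921) ≈ 1.36.
E_I > 1: normal good (luxury).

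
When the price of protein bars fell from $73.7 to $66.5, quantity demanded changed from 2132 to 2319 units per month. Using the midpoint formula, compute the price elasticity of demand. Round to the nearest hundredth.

-0.82

%Δq = (2319 − 2132)/[(2132 + 2319)/2] = 187/2225.5 ≈ 0.0840.
%ΔP = (66.5 − 73.7)/[(73.7 + 66.5)/2] = -7.2/70.1 ≈ -0.1027.
Arc elasticity E = %Δq/%ΔP ≈ 0.0840/-0.1027 ≈ -0.82.
|E| < 1: demand is inelastic over this range.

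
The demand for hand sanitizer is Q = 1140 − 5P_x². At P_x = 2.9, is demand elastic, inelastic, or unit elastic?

At P_x = 2.9, Q = 1097.95.
dQ/dP_x = −2·5·P_x = −29.
Point elasticity E = (dQ/dP_x)·(P_x/Q) = -29 × 2.9/1097.95 ≈ -0.077.
|E| ≈ 0.077 < 1, so demand is inelastic.

inelastic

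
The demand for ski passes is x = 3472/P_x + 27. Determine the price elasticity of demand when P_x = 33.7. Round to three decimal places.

At P_x = 33.7, x = 130.0267.
dx/dP_x = −3472/P_x² = −3.0572.
Point elasticity E = (dx/dP_x)·(P_x/x) = -3.0572 × 33.7/130.0267 ≈ -0.792.
|E| < 1, so demand is inelastic at this price.

-0.792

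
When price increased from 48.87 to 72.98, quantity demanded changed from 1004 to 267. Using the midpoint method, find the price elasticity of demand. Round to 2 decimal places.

-2.93

%ΔQ = (267 − 1004)/[(1004 + 267)/2] = -737/635.5 ≈ -1.1597.
%ΔP = (72.98 − 48.87)/[(48.87 + 72.98)/2] = 24.11/60.925 ≈ 0.3957.
Arc elasticity E = %ΔQ/%ΔP ≈ -1.1597/0.3957 ≈ -2.93.
|E| > 1: demand is elastic over this range.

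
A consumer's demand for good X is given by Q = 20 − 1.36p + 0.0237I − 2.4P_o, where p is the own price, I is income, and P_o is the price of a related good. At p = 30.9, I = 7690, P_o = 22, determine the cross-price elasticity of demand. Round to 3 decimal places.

-0.491

Q = 20 − 1.36(30.9) + 0.0237(7690) − 2.4(22) = 20 − 42.024 + 182.253 − 52.8 = 107.429.
∂Q/∂P_o = −2.4, so E_xy = -2.4·(22/107.429) ≈ -0.491.
E_xy < 0: the goods are complements.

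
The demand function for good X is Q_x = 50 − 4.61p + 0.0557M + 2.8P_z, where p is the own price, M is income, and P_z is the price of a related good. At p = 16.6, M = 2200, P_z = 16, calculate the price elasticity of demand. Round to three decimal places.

-0.543

At the given point, Q_x = 50 − 4.61(16.6) + 0.0557(2200) + 2.8(16) = 50 − 76.526 + 122.54 + 44.8 = 140.814.
∂Q_x/∂p = −4.61, so E_p = (−4.61)·(16.6/140.814) ≈ -0.543.
|E_p| < 1: demand is inelastic.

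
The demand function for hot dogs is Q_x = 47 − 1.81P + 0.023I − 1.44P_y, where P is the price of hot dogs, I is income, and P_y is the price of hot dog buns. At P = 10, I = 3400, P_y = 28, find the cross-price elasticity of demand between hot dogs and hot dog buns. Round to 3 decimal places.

-0.604

Substituting, Q_x = 47 − 1.81(10) + 0.023(3400) − 1.44(28) = 47 − 18.1 + 78.2 − 40.32 = 66.78.
∂Q_x/∂P_y = −1.44, so E_xy = -1.44·(28/66.78) ≈ -0.604.
E_xy < 0: the goods are complements.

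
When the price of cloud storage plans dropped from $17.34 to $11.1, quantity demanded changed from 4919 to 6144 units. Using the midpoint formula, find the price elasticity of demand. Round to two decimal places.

%ΔQ = (6144 − 4919)/[(4919 + 6144)/2] = 1225/5531.5 ≈ 0.2215.
%ΔP = (11.1 − 17.34)/[(17.34 + 11.1)/2] = -6.24/14.22 ≈ -0.4388.
Arc elasticity E = %ΔQ/%ΔP ≈ 0.2215/-0.4388 ≈ -0.50.
|E| < 1: demand is inelastic over this range.

-0.50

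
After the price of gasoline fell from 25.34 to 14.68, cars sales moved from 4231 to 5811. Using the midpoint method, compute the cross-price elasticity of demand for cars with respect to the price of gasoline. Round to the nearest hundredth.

%ΔQ_x = (5811 − 4231)/[(4231+5811)/2] = 1580/5021 ≈ 0.3147.
%ΔP_y = (14.68 − 25.34)/[(25.34+14.68)/2] ≈ -0.5327.
E_xy = 0.3147/-0.5327 ≈ -0.59.
E_xy < 0, so cars and gasoline are complements.

-0.59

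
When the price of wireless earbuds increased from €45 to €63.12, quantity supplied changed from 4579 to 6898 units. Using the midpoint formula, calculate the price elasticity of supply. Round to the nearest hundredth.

%ΔQ = (6898 − 4579)/[(4579 + 6898)/2] = 2319/5738.5 ≈ 0.4041.
%Δp = (63.12 − 45)/[(45 + 63.12)/2] = 18.12/54.06 ≈ 0.3352.
Arc elasticity E = %ΔQ/%Δp ≈ 0.4041/0.3352 ≈ 1.21.
|E| > 1: supply is elastic over this range.

1.21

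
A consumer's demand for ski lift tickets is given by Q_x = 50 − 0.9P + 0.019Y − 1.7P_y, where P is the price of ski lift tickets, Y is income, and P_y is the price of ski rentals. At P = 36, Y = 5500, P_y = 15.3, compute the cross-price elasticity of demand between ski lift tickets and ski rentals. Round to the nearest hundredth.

-0.27

Q_x = 50 − 0.9(36) + 0.019(5500) − 1.7(15.3) = 50 − 32.4 + 104.5 − 26.01 = 96.09.
∂Q_x/∂P_y = −1.7, so E_xy = -1.7·(15.3/96.09) ≈ -0.27.
E_xy < 0: the goods are complements.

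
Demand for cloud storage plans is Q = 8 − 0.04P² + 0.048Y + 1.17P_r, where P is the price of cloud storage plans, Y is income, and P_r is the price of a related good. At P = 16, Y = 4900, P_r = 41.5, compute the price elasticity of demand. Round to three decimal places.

Substituting, Q = 8 − 0.04(16)² + 0.048(4900) + 1.17(41.5) = 8 − 10.24 + 235.2 + 48.555 = 281.515.
∂Q/∂P = −2·0.04·P = -1.28, so E_p = -1.28·(16/281.515) ≈ -0.073.
|E_p| < 1: demand is inelastic.

-0.073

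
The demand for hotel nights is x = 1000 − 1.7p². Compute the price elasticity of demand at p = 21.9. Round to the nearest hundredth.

-8.83

At p = 21.9, x = 184.663.
dx/dp = −2·1.7·p = −74.46.
Point elasticity E = (dx/dp)·(p/x) = -74.46 × 21.9/184.663 ≈ -8.83.
|E| > 1, so demand is elastic at this price.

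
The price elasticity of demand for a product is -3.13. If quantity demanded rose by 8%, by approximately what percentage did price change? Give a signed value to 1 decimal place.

-2.6

%ΔQ ≈ E × %ΔP ⇒ %ΔP = %ΔQ / E = (8%)/(-3.13) ≈ -2.6%.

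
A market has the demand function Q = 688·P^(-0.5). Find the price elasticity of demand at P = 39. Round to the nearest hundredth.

For a Cobb–Douglas (constant-elasticity) form Q = A·P^α·…, the elasticity with respect to P equals the exponent α at every point.
Here the exponent on P is -0.5, so the price elasticity of demand is -0.50.

-0.50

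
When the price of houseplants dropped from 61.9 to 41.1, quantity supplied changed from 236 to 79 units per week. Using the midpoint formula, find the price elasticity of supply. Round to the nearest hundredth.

%Δq = (79 − 236)/[(236 + 79)/2] = -157/157.5 ≈ -0.9968.
%ΔP = (41.1 − 61.9)/[(61.9 + 41.1)/2] = -20.8/51.5 ≈ -0.4039.
Arc elasticity E = %Δq/%ΔP ≈ -0.9968/-0.4039 ≈ 2.47.
|E| > 1: supply is elastic over this range.

2.47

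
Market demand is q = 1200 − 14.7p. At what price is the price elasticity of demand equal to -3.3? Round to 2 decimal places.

62.65

Set −bp/(a − bp) = −3.3 ⇒ bp = 3.3(a − bp) ⇒ bp(1+3.3) = 3.3·a.
p = 3.3·1200/(14.7·4.3) ≈ 62.65.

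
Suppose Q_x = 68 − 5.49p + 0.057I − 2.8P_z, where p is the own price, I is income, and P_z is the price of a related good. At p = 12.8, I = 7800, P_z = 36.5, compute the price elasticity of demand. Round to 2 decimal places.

At the given point, Q_x = 68 − 5.49(12.8) + 0.057(7800) − 2.8(36.5) = 68 − 70.272 + 444.6 − 102.2 = 340.128.
∂Q_x/∂p = −5.49, so E_p = (−5.49)·(12.8/340.128) ≈ -0.21.
|E_p| < 1: demand is inelastic.

-0.21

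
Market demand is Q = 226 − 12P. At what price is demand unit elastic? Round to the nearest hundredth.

9.42

For linear demand Q = a − bP, E = −bP/(a − bP). |E| = 1 ⇒ bP = a − bP ⇒ P = a/(2b).
P = 226/(2·12) ≈ 9.42.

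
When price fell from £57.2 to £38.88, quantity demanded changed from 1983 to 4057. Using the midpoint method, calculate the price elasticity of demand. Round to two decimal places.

-1.80

%ΔQ = (4057 − 1983)/[(1983 + 4057)/2] = 2074/3020 ≈ 0.6868.
%Δp = (38.88 − 57.2)/[(57.2 + 38.88)/2] = -18.32/48.04 ≈ -0.3813.
Arc elasticity E = %ΔQ/%Δp ≈ 0.6868/-0.3813 ≈ -1.80.
|E| > 1: demand is elastic over this range.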